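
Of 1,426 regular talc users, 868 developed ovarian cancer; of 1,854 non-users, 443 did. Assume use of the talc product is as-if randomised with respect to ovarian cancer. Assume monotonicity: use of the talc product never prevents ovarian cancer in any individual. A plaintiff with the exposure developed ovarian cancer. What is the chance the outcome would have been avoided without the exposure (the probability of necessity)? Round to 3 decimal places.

PN ≈ 0.607

p₁ = P(outcome | exposed) = 868/1426 = 0.6087
p₀ = P(outcome | unexposed) = 443/1854 = 0.23894
Under exogeneity and monotonicity, PN = (p₁ − p₀) / p₁.
PN = (0.6087 − 0.23894) / 0.6087 = 0.36975 / 0.6087 ≈ 0.6075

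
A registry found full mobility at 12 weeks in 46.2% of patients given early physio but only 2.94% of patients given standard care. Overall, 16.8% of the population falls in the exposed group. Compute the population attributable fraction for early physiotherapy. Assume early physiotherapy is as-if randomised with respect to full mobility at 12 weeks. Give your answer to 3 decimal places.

p₁ = 0.462, p₀ = 0.0294.
Overall risk P(Y=1) = π·p₁ + (1−π)·p₀ = 0.168×0.462 + 0.832×0.0294 = 0.10208.
Under exogeneity, PAF = [P(Y=1) − p₀] / P(Y=1).
PAF = (0.10208 − 0.0294) / 0.10208 ≈ 0.7120

PAF ≈ 0.712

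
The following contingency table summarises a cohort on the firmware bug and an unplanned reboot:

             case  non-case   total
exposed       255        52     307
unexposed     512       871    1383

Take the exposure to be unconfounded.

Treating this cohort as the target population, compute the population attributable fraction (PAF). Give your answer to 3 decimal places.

PAF ≈ 0.184

p₁ = P(outcome | exposed) = 255/307 = 0.83062
p₀ = P(outcome | unexposed) = 512/1383 = 0.37021
Exposure prevalence π = 307/1690 = 0.18166; overall risk P(Y=1) = 0.45385.
Under exogeneity, PAF = [P(Y=1) − p₀]/P(Y=1).
PAF = (0.45385 − 0.37021) / 0.45385 ≈ 0.1843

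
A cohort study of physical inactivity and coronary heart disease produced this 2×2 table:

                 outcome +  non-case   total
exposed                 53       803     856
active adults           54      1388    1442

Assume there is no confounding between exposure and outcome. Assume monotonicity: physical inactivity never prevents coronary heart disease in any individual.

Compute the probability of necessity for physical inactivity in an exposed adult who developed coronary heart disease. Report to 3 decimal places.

p₁ = P(outcome | exposed) = 53/856 = 0.061916
p₀ = P(outcome | unexposed) = 54/1442 = 0.037448
Under exogeneity and monotonicity, PN = (p₁ − p₀) / p₁.
PN = (0.061916 − 0.037448) / 0.061916 = 0.024468 / 0.061916 ≈ 0.3952

PN ≈ 0.395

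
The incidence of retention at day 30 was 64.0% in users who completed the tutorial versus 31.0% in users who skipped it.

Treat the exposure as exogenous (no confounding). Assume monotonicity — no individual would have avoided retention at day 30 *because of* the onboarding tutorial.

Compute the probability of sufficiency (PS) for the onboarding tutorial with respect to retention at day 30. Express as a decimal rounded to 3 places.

PS ≈ 0.478

p₁ = 0.64, p₀ = 0.31.
Under exogeneity and monotonicity, PS = (p₁ − p₀) / (1 − p₀).
PS = (0.64 − 0.31) / (1 − 0.31) = 0.33 / 0.69 ≈ 0.4783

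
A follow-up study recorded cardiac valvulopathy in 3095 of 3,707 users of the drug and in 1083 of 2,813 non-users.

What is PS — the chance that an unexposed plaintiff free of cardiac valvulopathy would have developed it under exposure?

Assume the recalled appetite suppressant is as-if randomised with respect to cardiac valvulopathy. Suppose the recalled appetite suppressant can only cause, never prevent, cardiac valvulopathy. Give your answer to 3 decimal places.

PS ≈ 0.732

p₁ = P(outcome | exposed) = 3095/3707 = 0.83491
p₀ = P(outcome | unexposed) = 1083/2813 = 0.385
Under exogeneity and monotonicity, PS = (p₁ − p₀) / (1 − p₀).
PS = (0.83491 − 0.385) / (1 − 0.385) = 0.44991 / 0.615 ≈ 0.7316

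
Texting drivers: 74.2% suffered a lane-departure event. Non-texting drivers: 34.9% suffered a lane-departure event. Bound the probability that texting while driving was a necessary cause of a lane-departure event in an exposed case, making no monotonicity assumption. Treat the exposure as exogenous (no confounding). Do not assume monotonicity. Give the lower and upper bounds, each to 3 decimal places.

0.530 ≤ PN ≤ 0.877

p₁ = 0.742, p₀ = 0.349.
Under exogeneity alone the bounds on PN are max{0,(p₁−p₀)/p₁} ≤ PN ≤ min{1,(1−p₀)/p₁}.
  lower = (p₁ − p₀)/p₁ = 0.393 / 0.742 ≈ 0.5296
  upper = min{1, (1 − p₀)/p₁} = 0.651 / 0.742 ≈ 0.8774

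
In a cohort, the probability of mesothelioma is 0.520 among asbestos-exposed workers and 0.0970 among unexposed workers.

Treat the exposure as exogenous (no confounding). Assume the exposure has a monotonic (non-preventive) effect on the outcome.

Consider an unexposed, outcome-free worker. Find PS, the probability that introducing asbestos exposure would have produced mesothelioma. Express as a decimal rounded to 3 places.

Let p₁ = 0.52, p₀ = 0.097.
Under exogeneity and monotonicity, PS = (p₁ − p₀) / (1 − p₀).
PS = (0.52 − 0.097) / (1 − 0.097) = 0.423 / 0.903 ≈ 0.4684

PS ≈ 0.468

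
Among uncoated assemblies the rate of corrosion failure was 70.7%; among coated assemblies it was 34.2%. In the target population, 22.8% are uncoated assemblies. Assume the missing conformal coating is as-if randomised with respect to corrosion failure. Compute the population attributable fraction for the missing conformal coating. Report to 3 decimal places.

p₁ = 0.707, p₀ = 0.342.
Overall risk P(Y=1) = π·p₁ + (1−π)·p₀ = 0.228×0.707 + 0.772×0.342 = 0.42522.
Under exogeneity, PAF = [P(Y=1) − p₀] / P(Y=1).
PAF = (0.42522 − 0.342) / 0.42522 ≈ 0.1957

PAF ≈ 0.196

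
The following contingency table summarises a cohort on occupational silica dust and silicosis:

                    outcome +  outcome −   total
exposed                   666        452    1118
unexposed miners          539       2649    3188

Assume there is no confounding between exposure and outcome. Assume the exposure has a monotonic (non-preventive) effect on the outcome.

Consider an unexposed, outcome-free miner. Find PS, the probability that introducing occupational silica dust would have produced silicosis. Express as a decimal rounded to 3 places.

p₁ = P(outcome | exposed) = 666/1118 = 0.59571
p₀ = P(outcome | unexposed) = 539/3188 = 0.16907
Under exogeneity and monotonicity, PS = (p₁ − p₀) / (1 − p₀).
PS = (0.59571 − 0.16907) / (1 − 0.16907) = 0.42664 / 0.83093 ≈ 0.5134

PS ≈ 0.513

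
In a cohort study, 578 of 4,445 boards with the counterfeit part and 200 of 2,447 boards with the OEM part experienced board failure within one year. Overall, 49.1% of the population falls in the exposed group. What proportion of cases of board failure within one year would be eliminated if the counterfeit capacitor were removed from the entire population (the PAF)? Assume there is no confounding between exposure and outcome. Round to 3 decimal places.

PAF ≈ 0.225

p₁ = P(outcome | exposed) = 578/4445 = 0.13003
p₀ = P(outcome | unexposed) = 200/2447 = 0.081733
Overall risk P(Y=1) = π·p₁ + (1−π)·p₀ = 0.491×0.13003 + 0.509×0.081733 = 0.10545.
Under exogeneity, PAF = [P(Y=1) − p₀] / P(Y=1).
PAF = (0.10545 − 0.081733) / 0.10545 ≈ 0.2249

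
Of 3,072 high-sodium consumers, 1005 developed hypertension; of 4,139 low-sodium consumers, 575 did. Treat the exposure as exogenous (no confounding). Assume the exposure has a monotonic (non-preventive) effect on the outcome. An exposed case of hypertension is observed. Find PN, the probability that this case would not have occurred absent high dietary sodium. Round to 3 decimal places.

p₁ = P(outcome | exposed) = 1005/3072 = 0.32715
p₀ = P(outcome | unexposed) = 575/4139 = 0.13892
Under exogeneity and monotonicity, PN = (p₁ − p₀) / p₁.
PN = (0.32715 − 0.13892) / 0.32715 = 0.18823 / 0.32715 ≈ 0.5754

PN ≈ 0.575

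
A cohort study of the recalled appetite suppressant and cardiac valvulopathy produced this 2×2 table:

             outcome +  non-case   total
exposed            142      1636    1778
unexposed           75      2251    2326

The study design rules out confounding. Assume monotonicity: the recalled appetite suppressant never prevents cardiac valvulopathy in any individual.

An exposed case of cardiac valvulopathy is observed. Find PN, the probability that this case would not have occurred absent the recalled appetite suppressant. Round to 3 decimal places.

p₁ = P(outcome | exposed) = 142/1778 = 0.079865
p₀ = P(outcome | unexposed) = 75/2326 = 0.032244
Under exogeneity and monotonicity, PN = (p₁ − p₀) / p₁.
PN = (0.079865 − 0.032244) / 0.079865 = 0.047621 / 0.079865 ≈ 0.5963

PN ≈ 0.596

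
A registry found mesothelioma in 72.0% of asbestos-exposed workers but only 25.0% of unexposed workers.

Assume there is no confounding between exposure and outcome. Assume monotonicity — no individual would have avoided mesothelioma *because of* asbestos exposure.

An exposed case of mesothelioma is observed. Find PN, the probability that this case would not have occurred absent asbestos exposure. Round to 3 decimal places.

PN ≈ 0.653

p₁ = 0.72, p₀ = 0.25.
Under exogeneity and monotonicity, PN = (p₁ − p₀) / p₁.
PN = (0.72 − 0.25) / 0.72 = 0.47 / 0.72 ≈ 0.6528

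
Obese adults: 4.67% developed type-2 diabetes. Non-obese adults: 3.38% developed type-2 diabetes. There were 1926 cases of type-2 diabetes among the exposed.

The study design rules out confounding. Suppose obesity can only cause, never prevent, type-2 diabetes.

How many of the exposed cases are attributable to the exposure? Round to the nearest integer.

p₁ = 0.0467, p₀ = 0.0338.
PN = (p₁ − p₀)/p₁ = (0.0467 − 0.0338) / 0.0467 ≈ 0.27623.
Attributable cases ≈ PN × (exposed cases) = 0.27623 × 1926 ≈ 532.02.

about 532 cases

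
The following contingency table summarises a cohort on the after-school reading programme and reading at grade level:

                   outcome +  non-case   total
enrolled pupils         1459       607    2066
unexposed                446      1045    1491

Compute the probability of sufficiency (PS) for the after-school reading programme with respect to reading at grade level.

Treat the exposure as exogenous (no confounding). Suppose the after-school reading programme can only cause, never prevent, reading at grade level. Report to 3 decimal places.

PS ≈ 0.581

p₁ = P(outcome | exposed) = 1459/2066 = 0.7062
p₀ = P(outcome | unexposed) = 446/1491 = 0.29913
Under exogeneity and monotonicity, PS = (p₁ − p₀) / (1 − p₀).
PS = (0.7062 − 0.29913) / (1 − 0.29913) = 0.40707 / 0.70087 ≈ 0.5808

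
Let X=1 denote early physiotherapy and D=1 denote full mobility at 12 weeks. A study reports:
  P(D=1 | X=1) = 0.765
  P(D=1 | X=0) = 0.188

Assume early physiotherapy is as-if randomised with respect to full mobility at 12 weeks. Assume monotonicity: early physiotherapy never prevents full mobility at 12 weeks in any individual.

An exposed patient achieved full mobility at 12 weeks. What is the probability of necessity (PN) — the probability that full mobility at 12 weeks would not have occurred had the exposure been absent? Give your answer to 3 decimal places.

PN ≈ 0.754

Let p₁ = 0.765, p₀ = 0.188.
Under exogeneity and monotonicity, PN = (p₁ − p₀) / p₁.
PN = (0.765 − 0.188) / 0.765 = 0.577 / 0.765 ≈ 0.7542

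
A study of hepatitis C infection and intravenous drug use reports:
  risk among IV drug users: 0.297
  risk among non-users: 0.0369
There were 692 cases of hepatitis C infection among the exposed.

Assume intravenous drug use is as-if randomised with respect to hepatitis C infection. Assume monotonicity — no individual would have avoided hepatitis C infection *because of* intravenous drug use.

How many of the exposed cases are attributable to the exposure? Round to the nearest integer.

about 606 cases

Let p₁ = 0.297, p₀ = 0.0369.
PN = (p₁ − p₀)/p₁ = (0.297 − 0.0369) / 0.297 ≈ 0.87576.
Attributable cases ≈ PN × (exposed cases) = 0.87576 × 692 ≈ 606.02.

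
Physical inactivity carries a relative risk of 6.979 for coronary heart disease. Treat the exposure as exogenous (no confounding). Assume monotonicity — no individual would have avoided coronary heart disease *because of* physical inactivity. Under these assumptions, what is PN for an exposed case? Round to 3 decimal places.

PN ≈ 0.857

Under exogeneity and monotonicity, PN = (RR − 1) / RR = 1 − 1/RR.
PN = (6.979 − 1) / 6.979 = 5.979 / 6.979 ≈ 0.8567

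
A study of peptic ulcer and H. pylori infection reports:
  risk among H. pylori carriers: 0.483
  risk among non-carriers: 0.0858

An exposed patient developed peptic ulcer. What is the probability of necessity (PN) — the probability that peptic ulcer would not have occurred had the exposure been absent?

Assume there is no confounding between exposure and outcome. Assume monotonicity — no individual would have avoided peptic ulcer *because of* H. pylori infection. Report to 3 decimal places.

Let p₁ = 0.483, p₀ = 0.0858.
Under exogeneity and monotonicity, PN = (p₁ − p₀) / p₁.
PN = (0.483 − 0.0858) / 0.483 = 0.3972 / 0.483 ≈ 0.8224

PN ≈ 0.822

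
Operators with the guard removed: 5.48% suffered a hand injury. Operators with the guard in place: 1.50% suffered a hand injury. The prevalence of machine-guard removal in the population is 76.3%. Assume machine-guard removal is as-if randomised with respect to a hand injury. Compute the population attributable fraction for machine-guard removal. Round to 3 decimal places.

p₁ = 0.0548, p₀ = 0.015.
Overall risk P(Y=1) = π·p₁ + (1−π)·p₀ = 0.763×0.0548 + 0.237×0.015 = 0.045367.
Under exogeneity, PAF = [P(Y=1) − p₀] / P(Y=1).
PAF = (0.045367 − 0.015) / 0.045367 ≈ 0.6694

PAF ≈ 0.669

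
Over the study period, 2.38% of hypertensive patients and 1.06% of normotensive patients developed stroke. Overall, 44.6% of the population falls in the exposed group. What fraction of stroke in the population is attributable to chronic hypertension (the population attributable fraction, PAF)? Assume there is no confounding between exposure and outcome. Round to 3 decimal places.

p₁ = 0.0238, p₀ = 0.0106.
Overall risk P(Y=1) = π·p₁ + (1−π)·p₀ = 0.446×0.0238 + 0.554×0.0106 = 0.016487.
Under exogeneity, PAF = [P(Y=1) − p₀] / P(Y=1).
PAF = (0.016487 − 0.0106) / 0.016487 ≈ 0.3571

PAF ≈ 0.357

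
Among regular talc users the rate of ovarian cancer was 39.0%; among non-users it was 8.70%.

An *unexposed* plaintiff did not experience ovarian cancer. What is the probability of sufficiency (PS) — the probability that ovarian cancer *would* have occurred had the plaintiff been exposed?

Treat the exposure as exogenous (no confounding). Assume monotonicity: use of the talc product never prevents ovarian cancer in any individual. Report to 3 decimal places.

p₁ = 0.39, p₀ = 0.087.
Under exogeneity and monotonicity, PS = (p₁ − p₀) / (1 − p₀).
PS = (0.39 − 0.087) / (1 − 0.087) = 0.303 / 0.913 ≈ 0.3319

PS ≈ 0.332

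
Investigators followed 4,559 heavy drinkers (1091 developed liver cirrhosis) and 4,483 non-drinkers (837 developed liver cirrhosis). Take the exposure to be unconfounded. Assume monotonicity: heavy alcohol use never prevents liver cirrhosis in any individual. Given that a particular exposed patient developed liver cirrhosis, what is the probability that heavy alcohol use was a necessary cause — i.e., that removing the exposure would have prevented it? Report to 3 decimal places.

p₁ = P(outcome | exposed) = 1091/4559 = 0.23931
p₀ = P(outcome | unexposed) = 837/4483 = 0.18671
Under exogeneity and monotonicity, PN = (p₁ − p₀) / p₁.
PN = (0.23931 − 0.18671) / 0.23931 = 0.052602 / 0.23931 ≈ 0.2198

PN ≈ 0.220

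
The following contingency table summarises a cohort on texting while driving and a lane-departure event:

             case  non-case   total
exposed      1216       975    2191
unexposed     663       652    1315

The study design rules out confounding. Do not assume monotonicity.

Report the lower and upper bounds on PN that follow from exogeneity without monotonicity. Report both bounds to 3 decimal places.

0.092 ≤ PN ≤ 0.893

p₁ = P(outcome | exposed) = 1216/2191 = 0.555
p₀ = P(outcome | unexposed) = 663/1315 = 0.50418
Under exogeneity alone the bounds on PN are max{0,(p₁−p₀)/p₁} ≤ PN ≤ min{1,(1−p₀)/p₁}.
  lower = (p₁ − p₀)/p₁ = 0.050815 / 0.555 ≈ 0.0916
  upper = min{1, (1 − p₀)/p₁} = 0.49582 / 0.555 ≈ 0.8934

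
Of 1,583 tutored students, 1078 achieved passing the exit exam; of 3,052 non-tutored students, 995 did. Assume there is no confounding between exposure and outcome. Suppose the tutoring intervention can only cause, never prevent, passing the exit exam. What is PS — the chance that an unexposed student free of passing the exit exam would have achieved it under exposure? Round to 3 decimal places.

p₁ = P(outcome | exposed) = 1078/1583 = 0.68099
p₀ = P(outcome | unexposed) = 995/3052 = 0.32602
Under exogeneity and monotonicity, PS = (p₁ − p₀) / (1 − p₀).
PS = (0.68099 − 0.32602) / (1 − 0.32602) = 0.35497 / 0.67398 ≈ 0.5267

PS ≈ 0.527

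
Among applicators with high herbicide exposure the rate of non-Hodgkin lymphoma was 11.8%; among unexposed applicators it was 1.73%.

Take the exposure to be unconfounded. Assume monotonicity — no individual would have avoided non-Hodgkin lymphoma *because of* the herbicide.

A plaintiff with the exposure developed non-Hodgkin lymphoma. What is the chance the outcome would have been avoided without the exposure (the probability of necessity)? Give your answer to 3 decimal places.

PN ≈ 0.853

p₁ = 0.118, p₀ = 0.0173.
Under exogeneity and monotonicity, PN = (p₁ − p₀) / p₁.
PN = (0.118 − 0.0173) / 0.118 = 0.1007 / 0.118 ≈ 0.8534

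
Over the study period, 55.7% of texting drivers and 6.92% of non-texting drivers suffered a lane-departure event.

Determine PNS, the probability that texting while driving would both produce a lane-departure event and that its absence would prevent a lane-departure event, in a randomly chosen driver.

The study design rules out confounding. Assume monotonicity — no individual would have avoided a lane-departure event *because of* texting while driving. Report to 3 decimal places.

p₁ = 0.557, p₀ = 0.0692.
Under exogeneity and monotonicity, PNS = p₁ − p₀.
PNS = 0.557 − 0.0692 = 0.4878

PNS ≈ 0.488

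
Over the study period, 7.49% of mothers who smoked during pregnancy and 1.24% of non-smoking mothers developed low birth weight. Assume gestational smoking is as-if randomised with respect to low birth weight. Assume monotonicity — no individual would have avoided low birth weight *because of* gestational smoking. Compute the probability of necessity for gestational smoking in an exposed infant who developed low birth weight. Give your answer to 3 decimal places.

p₁ = 0.0749, p₀ = 0.0124.
Under exogeneity and monotonicity, PN = (p₁ − p₀) / p₁.
PN = (0.0749 − 0.0124) / 0.0749 = 0.0625 / 0.0749 ≈ 0.8344

PN ≈ 0.834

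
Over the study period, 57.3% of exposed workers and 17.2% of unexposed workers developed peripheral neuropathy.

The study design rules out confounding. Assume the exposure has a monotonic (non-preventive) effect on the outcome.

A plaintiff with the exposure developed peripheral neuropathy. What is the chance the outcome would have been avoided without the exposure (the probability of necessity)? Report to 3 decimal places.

p₁ = 0.573, p₀ = 0.172.
Under exogeneity and monotonicity, PN = (p₁ − p₀) / p₁.
PN = (0.573 − 0.172) / 0.573 = 0.401 / 0.573 ≈ 0.6998

PN ≈ 0.700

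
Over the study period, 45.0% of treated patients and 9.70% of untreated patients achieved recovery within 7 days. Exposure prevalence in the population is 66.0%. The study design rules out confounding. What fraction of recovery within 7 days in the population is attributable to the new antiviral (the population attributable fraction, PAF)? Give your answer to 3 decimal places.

p₁ = 0.45, p₀ = 0.097.
Overall risk P(Y=1) = π·p₁ + (1−π)·p₀ = 0.66×0.45 + 0.34×0.097 = 0.32998.
Under exogeneity, PAF = [P(Y=1) − p₀] / P(Y=1).
PAF = (0.32998 − 0.097) / 0.32998 ≈ 0.7060

PAF ≈ 0.706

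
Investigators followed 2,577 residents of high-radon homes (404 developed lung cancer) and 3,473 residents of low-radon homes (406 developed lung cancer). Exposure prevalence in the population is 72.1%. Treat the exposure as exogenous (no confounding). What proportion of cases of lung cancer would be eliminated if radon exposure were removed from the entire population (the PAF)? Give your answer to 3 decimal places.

p₁ = P(outcome | exposed) = 404/2577 = 0.15677
p₀ = P(outcome | unexposed) = 406/3473 = 0.1169
Overall risk P(Y=1) = π·p₁ + (1−π)·p₀ = 0.721×0.15677 + 0.279×0.1169 = 0.14565.
Under exogeneity, PAF = [P(Y=1) − p₀] / P(Y=1).
PAF = (0.14565 − 0.1169) / 0.14565 ≈ 0.1974

PAF ≈ 0.197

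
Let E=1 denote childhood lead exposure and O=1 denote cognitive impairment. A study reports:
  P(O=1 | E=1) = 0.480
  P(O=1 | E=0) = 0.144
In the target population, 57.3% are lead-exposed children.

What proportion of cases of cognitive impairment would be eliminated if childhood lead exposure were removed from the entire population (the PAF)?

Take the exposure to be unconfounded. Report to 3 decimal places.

PAF ≈ 0.572

Let p₁ = 0.48, p₀ = 0.144.
Overall risk P(Y=1) = π·p₁ + (1−π)·p₀ = 0.573×0.48 + 0.427×0.144 = 0.33653.
Under exogeneity, PAF = [P(Y=1) − p₀] / P(Y=1).
PAF = (0.33653 − 0.144) / 0.33653 ≈ 0.5721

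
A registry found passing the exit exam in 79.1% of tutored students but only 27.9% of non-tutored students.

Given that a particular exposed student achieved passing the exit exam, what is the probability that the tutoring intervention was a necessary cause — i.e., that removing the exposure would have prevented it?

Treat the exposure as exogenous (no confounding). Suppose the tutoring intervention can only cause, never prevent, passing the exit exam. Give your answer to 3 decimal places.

PN ≈ 0.647

p₁ = 0.791, p₀ = 0.279.
Under exogeneity and monotonicity, PN = (p₁ − p₀) / p₁.
PN = (0.791 − 0.279) / 0.791 = 0.512 / 0.791 ≈ 0.6473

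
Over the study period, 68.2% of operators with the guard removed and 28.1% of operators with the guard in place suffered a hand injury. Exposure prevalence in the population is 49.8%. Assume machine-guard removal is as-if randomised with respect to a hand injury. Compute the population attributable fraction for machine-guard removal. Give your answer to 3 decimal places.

p₁ = 0.682, p₀ = 0.281.
Overall risk P(Y=1) = π·p₁ + (1−π)·p₀ = 0.498×0.682 + 0.502×0.281 = 0.4807.
Under exogeneity, PAF = [P(Y=1) − p₀] / P(Y=1).
PAF = (0.4807 − 0.281) / 0.4807 ≈ 0.4154

PAF ≈ 0.415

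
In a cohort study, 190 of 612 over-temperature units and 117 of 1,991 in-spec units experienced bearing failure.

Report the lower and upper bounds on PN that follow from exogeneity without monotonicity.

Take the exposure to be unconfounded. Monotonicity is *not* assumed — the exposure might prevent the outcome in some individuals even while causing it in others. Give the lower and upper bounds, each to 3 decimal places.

p₁ = P(outcome | exposed) = 190/612 = 0.31046
p₀ = P(outcome | unexposed) = 117/1991 = 0.058764
Under exogeneity alone the bounds on PN are max{0,(p₁−p₀)/p₁} ≤ PN ≤ min{1,(1−p₀)/p₁}.
  lower = (p₁ − p₀)/p₁ = 0.25169 / 0.31046 ≈ 0.8107
  upper = min{1, (1 − p₀)/p₁} = 0.94124 / 0.31046 ≈ 3.0318 → capped at 1

0.811 ≤ PN ≤ 1.000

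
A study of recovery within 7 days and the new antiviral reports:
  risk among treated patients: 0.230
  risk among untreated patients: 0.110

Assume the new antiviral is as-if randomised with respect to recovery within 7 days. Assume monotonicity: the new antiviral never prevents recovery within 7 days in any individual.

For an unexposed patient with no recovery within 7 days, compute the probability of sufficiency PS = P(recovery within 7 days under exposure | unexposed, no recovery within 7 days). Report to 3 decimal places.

PS ≈ 0.135

Let p₁ = 0.23, p₀ = 0.11.
Under exogeneity and monotonicity, PS = (p₁ − p₀) / (1 − p₀).
PS = (0.23 − 0.11) / (1 − 0.11) = 0.12 / 0.89 ≈ 0.1348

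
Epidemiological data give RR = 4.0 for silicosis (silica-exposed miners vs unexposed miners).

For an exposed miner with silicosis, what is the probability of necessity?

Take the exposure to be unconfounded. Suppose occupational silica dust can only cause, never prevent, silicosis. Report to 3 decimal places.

PN ≈ 0.750

Under exogeneity and monotonicity, PN = (RR − 1) / RR = 1 − 1/RR.
PN = (4.0 − 1) / 4.0 = 3 / 4.0 ≈ 0.7500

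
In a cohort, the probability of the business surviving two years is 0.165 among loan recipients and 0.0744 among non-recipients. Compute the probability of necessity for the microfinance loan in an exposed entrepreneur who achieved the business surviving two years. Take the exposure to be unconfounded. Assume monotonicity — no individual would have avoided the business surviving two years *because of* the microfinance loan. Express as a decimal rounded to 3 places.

Let p₁ = 0.165, p₀ = 0.0744.
Under exogeneity and monotonicity, PN = (p₁ − p₀) / p₁.
PN = (0.165 − 0.0744) / 0.165 = 0.0906 / 0.165 ≈ 0.5491

PN ≈ 0.549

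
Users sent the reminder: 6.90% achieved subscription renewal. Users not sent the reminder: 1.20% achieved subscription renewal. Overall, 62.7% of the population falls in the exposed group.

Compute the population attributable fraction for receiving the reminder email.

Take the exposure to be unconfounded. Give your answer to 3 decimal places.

PAF ≈ 0.749

p₁ = 0.069, p₀ = 0.012.
Overall risk P(Y=1) = π·p₁ + (1−π)·p₀ = 0.627×0.069 + 0.373×0.012 = 0.047739.
Under exogeneity, PAF = [P(Y=1) − p₀] / P(Y=1).
PAF = (0.047739 − 0.012) / 0.047739 ≈ 0.7486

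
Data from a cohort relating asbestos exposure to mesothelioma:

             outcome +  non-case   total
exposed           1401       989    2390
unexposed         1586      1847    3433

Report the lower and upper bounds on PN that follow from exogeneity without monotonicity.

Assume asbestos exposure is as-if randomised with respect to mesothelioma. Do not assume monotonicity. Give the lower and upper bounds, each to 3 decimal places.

p₁ = P(outcome | exposed) = 1401/2390 = 0.58619
p₀ = P(outcome | unexposed) = 1586/3433 = 0.46199
Under exogeneity alone the bounds on PN are max{0,(p₁−p₀)/p₁} ≤ PN ≤ min{1,(1−p₀)/p₁}.
  lower = (p₁ − p₀)/p₁ = 0.12421 / 0.58619 ≈ 0.2119
  upper = min{1, (1 − p₀)/p₁} = 0.53801 / 0.58619 ≈ 0.9178

0.212 ≤ PN ≤ 0.918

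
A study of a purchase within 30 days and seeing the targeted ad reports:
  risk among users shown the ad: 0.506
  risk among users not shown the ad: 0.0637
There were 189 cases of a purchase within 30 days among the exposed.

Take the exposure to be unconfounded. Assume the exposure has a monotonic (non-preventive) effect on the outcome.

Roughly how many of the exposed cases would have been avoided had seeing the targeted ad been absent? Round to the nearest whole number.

Let p₁ = 0.506, p₀ = 0.0637.
PN = (p₁ − p₀)/p₁ = (0.506 − 0.0637) / 0.506 ≈ 0.87411.
Attributable cases ≈ PN × (exposed cases) = 0.87411 × 189 ≈ 165.21.

about 165 cases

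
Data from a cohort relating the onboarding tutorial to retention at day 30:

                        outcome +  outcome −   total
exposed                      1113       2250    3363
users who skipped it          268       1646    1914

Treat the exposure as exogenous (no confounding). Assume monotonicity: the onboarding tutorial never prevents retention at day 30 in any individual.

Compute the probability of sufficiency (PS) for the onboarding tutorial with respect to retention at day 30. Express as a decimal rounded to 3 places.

PS ≈ 0.222

p₁ = P(outcome | exposed) = 1113/3363 = 0.33095
p₀ = P(outcome | unexposed) = 268/1914 = 0.14002
Under exogeneity and monotonicity, PS = (p₁ − p₀) / (1 − p₀).
PS = (0.33095 − 0.14002) / (1 − 0.14002) = 0.19093 / 0.85998 ≈ 0.2220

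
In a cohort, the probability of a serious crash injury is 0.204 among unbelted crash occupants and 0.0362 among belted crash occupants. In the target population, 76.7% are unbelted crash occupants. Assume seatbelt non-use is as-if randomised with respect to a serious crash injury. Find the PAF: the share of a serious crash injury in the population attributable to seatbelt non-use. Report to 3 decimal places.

PAF ≈ 0.780

Let p₁ = 0.204, p₀ = 0.0362.
Overall risk P(Y=1) = π·p₁ + (1−π)·p₀ = 0.767×0.204 + 0.233×0.0362 = 0.1649.
Under exogeneity, PAF = [P(Y=1) − p₀] / P(Y=1).
PAF = (0.1649 − 0.0362) / 0.1649 ≈ 0.7805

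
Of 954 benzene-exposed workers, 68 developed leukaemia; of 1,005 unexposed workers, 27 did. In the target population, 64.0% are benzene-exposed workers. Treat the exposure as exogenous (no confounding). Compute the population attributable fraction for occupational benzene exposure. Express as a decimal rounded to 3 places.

PAF ≈ 0.514

p₁ = P(outcome | exposed) = 68/954 = 0.071279
p₀ = P(outcome | unexposed) = 27/1005 = 0.026866
Overall risk P(Y=1) = π·p₁ + (1−π)·p₀ = 0.64×0.071279 + 0.36×0.026866 = 0.05529.
Under exogeneity, PAF = [P(Y=1) − p₀] / P(Y=1).
PAF = (0.05529 − 0.026866) / 0.05529 ≈ 0.5141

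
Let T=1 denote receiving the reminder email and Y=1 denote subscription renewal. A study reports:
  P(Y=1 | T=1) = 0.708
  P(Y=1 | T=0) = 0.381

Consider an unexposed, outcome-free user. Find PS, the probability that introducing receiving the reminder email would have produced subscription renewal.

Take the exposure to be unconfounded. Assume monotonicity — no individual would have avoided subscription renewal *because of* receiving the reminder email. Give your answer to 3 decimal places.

Let p₁ = 0.708, p₀ = 0.381.
Under exogeneity and monotonicity, PS = (p₁ − p₀) / (1 − p₀).
PS = (0.708 − 0.381) / (1 − 0.381) = 0.327 / 0.619 ≈ 0.5283

PS ≈ 0.528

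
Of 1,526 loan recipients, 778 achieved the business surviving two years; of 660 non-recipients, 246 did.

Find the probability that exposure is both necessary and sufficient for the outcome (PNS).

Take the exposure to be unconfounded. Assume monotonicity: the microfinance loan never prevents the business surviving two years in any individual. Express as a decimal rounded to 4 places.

p₁ = P(outcome | exposed) = 778/1526 = 0.50983
p₀ = P(outcome | unexposed) = 246/660 = 0.37273
Under exogeneity and monotonicity, PNS = p₁ − p₀.
PNS = 0.50983 − 0.37273 = 0.1371

PNS ≈ 0.1371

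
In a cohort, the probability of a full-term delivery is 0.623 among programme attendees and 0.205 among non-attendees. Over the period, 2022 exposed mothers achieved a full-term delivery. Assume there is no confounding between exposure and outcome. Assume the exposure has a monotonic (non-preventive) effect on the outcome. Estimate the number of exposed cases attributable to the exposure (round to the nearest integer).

Let p₁ = 0.623, p₀ = 0.205.
PN = (p₁ − p₀)/p₁ = (0.623 − 0.205) / 0.623 ≈ 0.67095.
Attributable cases ≈ PN × (exposed cases) = 0.67095 × 2022 ≈ 1356.65.

about 1357 cases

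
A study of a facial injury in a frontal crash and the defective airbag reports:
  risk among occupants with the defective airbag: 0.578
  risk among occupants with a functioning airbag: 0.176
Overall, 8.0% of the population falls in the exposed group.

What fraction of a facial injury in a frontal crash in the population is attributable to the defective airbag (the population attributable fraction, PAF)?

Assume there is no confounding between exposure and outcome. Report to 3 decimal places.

PAF ≈ 0.154

Let p₁ = 0.578, p₀ = 0.176.
Overall risk P(Y=1) = π·p₁ + (1−π)·p₀ = 0.08×0.578 + 0.92×0.176 = 0.20816.
Under exogeneity, PAF = [P(Y=1) − p₀] / P(Y=1).
PAF = (0.20816 − 0.176) / 0.20816 ≈ 0.1545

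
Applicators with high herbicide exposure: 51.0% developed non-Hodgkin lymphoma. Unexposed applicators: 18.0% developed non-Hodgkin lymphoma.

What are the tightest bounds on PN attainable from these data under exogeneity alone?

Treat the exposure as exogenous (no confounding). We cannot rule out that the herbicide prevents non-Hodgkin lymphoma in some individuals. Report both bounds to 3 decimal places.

0.647 ≤ PN ≤ 1.000

p₁ = 0.51, p₀ = 0.18.
Under exogeneity alone the bounds on PN are max{0,(p₁−p₀)/p₁} ≤ PN ≤ min{1,(1−p₀)/p₁}.
  lower = (p₁ − p₀)/p₁ = 0.33 / 0.51 ≈ 0.6471
  upper = min{1, (1 − p₀)/p₁} = 0.82 / 0.51 ≈ 1.6078 → capped at 1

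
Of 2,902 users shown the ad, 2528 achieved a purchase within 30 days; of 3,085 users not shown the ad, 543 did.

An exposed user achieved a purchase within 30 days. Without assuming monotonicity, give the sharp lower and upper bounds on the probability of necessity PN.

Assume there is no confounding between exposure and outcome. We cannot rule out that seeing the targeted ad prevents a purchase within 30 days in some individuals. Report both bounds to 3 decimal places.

p₁ = P(outcome | exposed) = 2528/2902 = 0.87112
p₀ = P(outcome | unexposed) = 543/3085 = 0.17601
Under exogeneity alone the bounds on PN are max{0,(p₁−p₀)/p₁} ≤ PN ≤ min{1,(1−p₀)/p₁}.
  lower = (p₁ − p₀)/p₁ = 0.69511 / 0.87112 ≈ 0.7979
  upper = min{1, (1 − p₀)/p₁} = 0.82399 / 0.87112 ≈ 0.9459

0.798 ≤ PN ≤ 0.946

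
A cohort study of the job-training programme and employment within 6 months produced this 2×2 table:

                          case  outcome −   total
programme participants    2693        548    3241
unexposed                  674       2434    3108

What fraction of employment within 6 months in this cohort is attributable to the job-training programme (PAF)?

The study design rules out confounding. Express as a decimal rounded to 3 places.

PAF ≈ 0.591

p₁ = P(outcome | exposed) = 2693/3241 = 0.83092
p₀ = P(outcome | unexposed) = 674/3108 = 0.21686
Exposure prevalence π = 3241/6349 = 0.51047; overall risk P(Y=1) = 0.53032.
Under exogeneity, PAF = [P(Y=1) − p₀]/P(Y=1).
PAF = (0.53032 − 0.21686) / 0.53032 ≈ 0.5911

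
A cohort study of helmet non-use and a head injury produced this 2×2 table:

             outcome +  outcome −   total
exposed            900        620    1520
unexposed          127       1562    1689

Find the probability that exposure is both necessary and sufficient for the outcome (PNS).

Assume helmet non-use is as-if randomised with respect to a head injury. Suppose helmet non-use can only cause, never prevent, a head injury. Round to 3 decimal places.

PNS ≈ 0.517

p₁ = P(outcome | exposed) = 900/1520 = 0.59211
p₀ = P(outcome | unexposed) = 127/1689 = 0.075192
Under exogeneity and monotonicity, PNS = p₁ − p₀.
PNS = 0.59211 − 0.075192 = 0.51691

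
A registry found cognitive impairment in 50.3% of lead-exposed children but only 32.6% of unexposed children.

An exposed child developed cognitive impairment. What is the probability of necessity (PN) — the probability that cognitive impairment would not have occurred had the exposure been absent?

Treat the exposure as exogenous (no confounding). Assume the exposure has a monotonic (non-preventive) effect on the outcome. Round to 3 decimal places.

PN ≈ 0.352

p₁ = 0.503, p₀ = 0.326.
Under exogeneity and monotonicity, PN = (p₁ − p₀) / p₁.
PN = (0.503 − 0.326) / 0.503 = 0.177 / 0.503 ≈ 0.3519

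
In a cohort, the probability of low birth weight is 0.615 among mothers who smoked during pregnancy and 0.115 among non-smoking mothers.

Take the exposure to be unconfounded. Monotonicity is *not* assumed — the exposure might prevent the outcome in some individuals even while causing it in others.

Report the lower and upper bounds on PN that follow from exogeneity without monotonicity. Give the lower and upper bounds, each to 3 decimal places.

Let p₁ = 0.615, p₀ = 0.115.
Under exogeneity alone the bounds on PN are max{0,(p₁−p₀)/p₁} ≤ PN ≤ min{1,(1−p₀)/p₁}.
  lower = (p₁ − p₀)/p₁ = 0.5 / 0.615 ≈ 0.8130
  upper = min{1, (1 − p₀)/p₁} = 0.885 / 0.615 ≈ 1.4390 → capped at 1

0.813 ≤ PN ≤ 1.000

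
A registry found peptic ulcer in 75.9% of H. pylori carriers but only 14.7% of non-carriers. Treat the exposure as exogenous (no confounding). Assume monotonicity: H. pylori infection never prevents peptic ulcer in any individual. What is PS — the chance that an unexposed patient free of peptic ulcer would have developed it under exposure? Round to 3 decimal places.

PS ≈ 0.717

p₁ = 0.759, p₀ = 0.147.
Under exogeneity and monotonicity, PS = (p₁ − p₀) / (1 − p₀).
PS = (0.759 − 0.147) / (1 − 0.147) = 0.612 / 0.853 ≈ 0.7175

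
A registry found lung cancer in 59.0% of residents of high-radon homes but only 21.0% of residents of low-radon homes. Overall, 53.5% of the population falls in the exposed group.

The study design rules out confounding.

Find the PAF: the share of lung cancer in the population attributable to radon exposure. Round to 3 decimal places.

PAF ≈ 0.492

p₁ = 0.59, p₀ = 0.21.
Overall risk P(Y=1) = π·p₁ + (1−π)·p₀ = 0.535×0.59 + 0.465×0.21 = 0.4133.
Under exogeneity, PAF = [P(Y=1) − p₀] / P(Y=1).
PAF = (0.4133 − 0.21) / 0.4133 ≈ 0.4919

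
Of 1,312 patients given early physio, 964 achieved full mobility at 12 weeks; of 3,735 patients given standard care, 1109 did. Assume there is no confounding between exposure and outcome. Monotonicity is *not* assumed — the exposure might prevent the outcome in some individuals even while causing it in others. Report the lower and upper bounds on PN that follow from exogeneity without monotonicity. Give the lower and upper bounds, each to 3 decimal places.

p₁ = P(outcome | exposed) = 964/1312 = 0.73476
p₀ = P(outcome | unexposed) = 1109/3735 = 0.29692
Under exogeneity alone the bounds on PN are max{0,(p₁−p₀)/p₁} ≤ PN ≤ min{1,(1−p₀)/p₁}.
  lower = (p₁ − p₀)/p₁ = 0.43784 / 0.73476 ≈ 0.5959
  upper = min{1, (1 − p₀)/p₁} = 0.70308 / 0.73476 ≈ 0.9569

0.596 ≤ PN ≤ 0.957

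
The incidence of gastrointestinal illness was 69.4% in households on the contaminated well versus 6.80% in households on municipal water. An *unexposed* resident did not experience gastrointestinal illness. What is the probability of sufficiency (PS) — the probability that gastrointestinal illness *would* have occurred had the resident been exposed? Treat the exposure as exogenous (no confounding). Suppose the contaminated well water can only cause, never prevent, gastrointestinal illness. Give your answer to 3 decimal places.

p₁ = 0.694, p₀ = 0.068.
Under exogeneity and monotonicity, PS = (p₁ − p₀) / (1 − p₀).
PS = (0.694 − 0.068) / (1 − 0.068) = 0.626 / 0.932 ≈ 0.6717

PS ≈ 0.672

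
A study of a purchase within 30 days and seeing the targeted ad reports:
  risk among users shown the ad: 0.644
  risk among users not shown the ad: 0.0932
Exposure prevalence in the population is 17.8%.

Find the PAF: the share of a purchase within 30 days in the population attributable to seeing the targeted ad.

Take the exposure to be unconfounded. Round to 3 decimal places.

PAF ≈ 0.513

Let p₁ = 0.644, p₀ = 0.0932.
Overall risk P(Y=1) = π·p₁ + (1−π)·p₀ = 0.178×0.644 + 0.822×0.0932 = 0.19124.
Under exogeneity, PAF = [P(Y=1) − p₀] / P(Y=1).
PAF = (0.19124 − 0.0932) / 0.19124 ≈ 0.5127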